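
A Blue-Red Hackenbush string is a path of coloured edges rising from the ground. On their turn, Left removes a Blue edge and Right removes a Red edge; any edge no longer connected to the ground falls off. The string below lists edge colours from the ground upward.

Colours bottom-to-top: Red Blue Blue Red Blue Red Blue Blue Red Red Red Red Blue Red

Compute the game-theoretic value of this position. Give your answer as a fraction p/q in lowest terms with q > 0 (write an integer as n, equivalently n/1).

-2683/8192

Prefix values for Red Blue Blue Red Blue Red Blue Blue Red Red Red Red Blue Red via {L|R} + simplicity:
R: Left { · }, Right { 0 } = simplest -1
RB: Left { -1 }, Right { 0 } = simplest -1/2
RBB: Left { -1; -1/2 }, Right { 0 } = simplest -1/4
RBBR: Left { -1; -1/2 }, Right { -1/4; 0 } = simplest -3/8
RBBRB: Left { -1; -1/2; -3/8 }, Right { -1/4; 0 } = simplest -5/16
RBBRBR: Left { -1; -1/2; -3/8 }, Right { -5/16; -1/4; 0 } = simplest -11/32
RBBRBRB: Left { -1; -1/2; -3/8; -11/32 }, Right { -5/16; -1/4; 0 } = simplest -21/64
RBBRBRBB: Left { -1; -1/2; -3/8; -11/32; -21/64 }, Right { -5/16; -1/4; 0 } = simplest -41/128
RBBRBRBBR: Left { -1; -1/2; -3/8; -11/32; -21/64 }, Right { -41/128; -5/16; -1/4; 0 } = simplest -83/256
RBBRBRBBRR: Left { -1; -1/2; -3/8; -11/32; -21/64 }, Right { -83/256; -41/128; -5/16; -1/4; 0 } = simplest -167/512
RBBRBRBBRRR: Left { -1; -1/2; -3/8; -11/32; -21/64 }, Right { -167/512; -83/256; -41/128; -5/16; -1/4; 0 } = simplest -335/1024
RBBRBRBBRRRR: Left { -1; -1/2; -3/8; -11/32; -21/64 }, Right { -335/1024; -167/512; -83/256; -41/128; -5/16; -1/4; 0 } = simplest -671/2048
RBBRBRBBRRRRB: Left { -1; -1/2; -3/8; -11/32; -21/64; -671/2048 }, Right { -335/1024; -167/512; -83/256; -41/128; -5/16; -1/4; 0 } = simplest -1341/4096
RBBRBRBBRRRRBR: Left { -1; -1/2; -3/8; -11/32; -21/64; -671/2048 }, Right { -1341/4096; -335/1024; -167/512; -83/256; -41/128; -5/16; -1/4; 0 } = simplest -2683/8192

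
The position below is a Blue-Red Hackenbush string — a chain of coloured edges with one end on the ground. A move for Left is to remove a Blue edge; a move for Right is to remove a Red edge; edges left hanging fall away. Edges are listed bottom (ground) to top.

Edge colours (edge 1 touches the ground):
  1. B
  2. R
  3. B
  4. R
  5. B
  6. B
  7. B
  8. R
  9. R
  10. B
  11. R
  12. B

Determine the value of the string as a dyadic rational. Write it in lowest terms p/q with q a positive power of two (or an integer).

B: Left { 0 }, Right { · } ⇒ simplest 1
BR: Left { 0 }, Right { 1 } ⇒ simplest 1/2
BRB: Left { 0 1/2 }, Right { 1 } ⇒ simplest 3/4
BRBR: Left { 0 1/2 }, Right { 3/4 1 } ⇒ simplest 5/8
BRBRB: Left { 0 1/2 5/8 }, Right { 3/4 1 } ⇒ simplest 11/16
BRBRBB: Left { 0 1/2 5/8 11/16 }, Right { 3/4 1 } ⇒ simplest 23/32
BRBRBBB: Left { 0 1/2 5/8 11/16 23/32 }, Right { 3/4 1 } ⇒ simplest 47/64
BRBRBBBR: Left { 0 1/2 5/8 11/16 23/32 }, Right { 47/64 3/4 1 } ⇒ simplest 93/128
BRBRBBBRR: Left { 0 1/2 5/8 11/16 23/32 }, Right { 93/128 47/64 3/4 1 } ⇒ simplest 185/256
BRBRBBBRRB: Left { 0 1/2 5/8 11/16 23/32 185/256 }, Right { 93/128 47/64 3/4 1 } ⇒ simplest 371/512
BRBRBBBRRBR: Left { 0 1/2 5/8 11/16 23/32 185/256 }, Right { 371/512 93/128 47/64 3/4 1 } ⇒ simplest 741/1024
BRBRBBBRRBRB: Left { 0 1/2 5/8 11/16 23/32 185/256 741/1024 }, Right { 371/512 93/128 47/64 3/4 1 } ⇒ simplest 1483/2048

1483/2048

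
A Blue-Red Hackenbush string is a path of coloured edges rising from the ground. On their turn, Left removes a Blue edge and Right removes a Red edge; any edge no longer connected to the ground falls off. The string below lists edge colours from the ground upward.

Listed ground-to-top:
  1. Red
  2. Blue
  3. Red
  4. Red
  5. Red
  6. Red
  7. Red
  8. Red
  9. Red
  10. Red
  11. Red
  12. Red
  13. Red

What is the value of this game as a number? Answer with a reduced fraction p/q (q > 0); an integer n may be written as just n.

Recurse on prefixes of the 13-edge string Red Blue Red Red Red Red Red Red Red Red Red Red Red:
value(R) = { none | 0 } = -1
value(RB) = { -1 | 0 } = -1/2
value(RBR) = { -1 | -1/2; 0 } = -3/4
value(RBRR) = { -1 | -3/4; -1/2; 0 } = -7/8
value(RBRRR) = { -1 | -7/8; -3/4; -1/2; 0 } = -15/16
value(RBRRRR) = { -1 | -15/16; -7/8; -3/4; -1/2; 0 } = -31/32
value(RBRRRRR) = { -1 | -31/32; -15/16; -7/8; -3/4; -1/2; 0 } = -63/64
value(RBRRRRRR) = { -1 | -63/64; -31/32; -15/16; -7/8; -3/4; -1/2; 0 } = -127/128
value(RBRRRRRRR) = { -1 | -127/128; -63/64; -31/32; -15/16; -7/8; -3/4; -1/2; 0 } = -255/256
value(RBRRRRRRRR) = { -1 | -255/256; -127/128; -63/64; -31/32; -15/16; -7/8; -3/4; -1/2; 0 } = -511/512
value(RBRRRRRRRRR) = { -1 | -511/512; -255/256; -127/128; -63/64; -31/32; -15/16; -7/8; -3/4; -1/2; 0 } = -1023/1024
value(RBRRRRRRRRRR) = { -1 | -1023/1024; -511/512; -255/256; -127/128; -63/64; -31/32; -15/16; -7/8; -3/4; -1/2; 0 } = -2047/2048
value(RBRRRRRRRRRRR) = { -1 | -2047/2048; -1023/1024; -511/512; -255/256; -127/128; -63/64; -31/32; -15/16; -7/8; -3/4; -1/2; 0 } = -4095/4096

-4095/4096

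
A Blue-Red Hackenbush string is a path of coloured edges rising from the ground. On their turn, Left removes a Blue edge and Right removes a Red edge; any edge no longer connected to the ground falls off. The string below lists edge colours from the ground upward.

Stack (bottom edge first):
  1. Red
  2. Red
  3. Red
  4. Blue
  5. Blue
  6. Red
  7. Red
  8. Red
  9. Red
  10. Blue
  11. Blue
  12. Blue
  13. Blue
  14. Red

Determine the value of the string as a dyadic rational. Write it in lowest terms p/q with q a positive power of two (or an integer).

-5059/2048

Build value(s[:k]) for k = 1..14, string s = Red Red Red Blue Blue Red Red Red Red Blue Blue Blue Blue Red.
step 1: add Red to get R; options L={ none } R={ 0 } = -1
step 2: add Red to get RR; options L={ none } R={ -1,0 } = -2
step 3: add Red to get RRR; options L={ none } R={ -2,-1,0 } = -3
step 4: add Blue to get RRRB; options L={ -3 } R={ -2,-1,0 } = -5/2
step 5: add Blue to get RRRBB; options L={ -3,-5/2 } R={ -2,-1,0 } = -9/4
step 6: add Red to get RRRBBR; options L={ -3,-5/2 } R={ -9/4,-2,-1,0 } = -19/8
step 7: add Red to get RRRBBRR; options L={ -3,-5/2 } R={ -19/8,-9/4,-2,-1,0 } = -39/16
step 8: add Red to get RRRBBRRR; options L={ -3,-5/2 } R={ -39/16,-19/8,-9/4,-2,-1,0 } = -79/32
step 9: add Red to get RRRBBRRRR; options L={ -3,-5/2 } R={ -79/32,-39/16,-19/8,-9/4,-2,-1,0 } = -159/64
step 10: add Blue to get RRRBBRRRRB; options L={ -3,-5/2,-159/64 } R={ -79/32,-39/16,-19/8,-9/4,-2,-1,0 } = -317/128
step 11: add Blue to get RRRBBRRRRBB; options L={ -3,-5/2,-159/64,-317/128 } R={ -79/32,-39/16,-19/8,-9/4,-2,-1,0 } = -633/256
step 12: add Blue to get RRRBBRRRRBBB; options L={ -3,-5/2,-159/64,-317/128,-633/256 } R={ -79/32,-39/16,-19/8,-9/4,-2,-1,0 } = -1265/512
step 13: add Blue to get RRRBBRRRRBBBB; options L={ -3,-5/2,-159/64,-317/128,-633/256,-1265/512 } R={ -79/32,-39/16,-19/8,-9/4,-2,-1,0 } = -2529/1024
step 14: add Red to get RRRBBRRRRBBBBR; options L={ -3,-5/2,-159/64,-317/128,-633/256,-1265/512 } R={ -2529/1024,-79/32,-39/16,-19/8,-9/4,-2,-1,0 } = -5059/2048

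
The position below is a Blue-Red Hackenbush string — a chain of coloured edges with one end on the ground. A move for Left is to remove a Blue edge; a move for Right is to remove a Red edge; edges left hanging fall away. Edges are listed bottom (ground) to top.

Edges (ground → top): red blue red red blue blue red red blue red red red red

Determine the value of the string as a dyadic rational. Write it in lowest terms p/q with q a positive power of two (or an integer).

-3295/4096

1 of 13 · r · max L −∞ · min R 0 ⇒ -1
2 of 13 · rb · max L -1 · min R 0 ⇒ -1/2
3 of 13 · rbr · max L -1 · min R -1/2 ⇒ -3/4
4 of 13 · rbrr · max L -1 · min R -3/4 ⇒ -7/8
5 of 13 · rbrrb · max L -7/8 · min R -3/4 ⇒ -13/16
6 of 13 · rbrrbb · max L -13/16 · min R -3/4 ⇒ -25/32
7 of 13 · rbrrbbr · max L -13/16 · min R -25/32 ⇒ -51/64
8 of 13 · rbrrbbrr · max L -13/16 · min R -51/64 ⇒ -103/128
9 of 13 · rbrrbbrrb · max L -103/128 · min R -51/64 ⇒ -205/256
10 of 13 · rbrrbbrrbr · max L -103/128 · min R -205/256 ⇒ -411/512
11 of 13 · rbrrbbrrbrr · max L -103/128 · min R -411/512 ⇒ -823/1024
12 of 13 · rbrrbbrrbrrr · max L -103/128 · min R -823/1024 ⇒ -1647/2048
13 of 13 · rbrrbbrrbrrrr · max L -103/128 · min R -1647/2048 ⇒ -3295/4096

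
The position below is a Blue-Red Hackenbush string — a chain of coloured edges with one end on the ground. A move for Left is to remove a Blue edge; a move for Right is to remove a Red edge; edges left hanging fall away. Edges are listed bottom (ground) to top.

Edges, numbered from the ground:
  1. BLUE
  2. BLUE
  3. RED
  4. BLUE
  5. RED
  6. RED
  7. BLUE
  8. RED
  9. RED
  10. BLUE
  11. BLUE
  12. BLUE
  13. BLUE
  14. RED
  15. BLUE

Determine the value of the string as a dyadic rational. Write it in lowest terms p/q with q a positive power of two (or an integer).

Build value(s[:k]) for k = 1..15, string s = BLUE BLUE RED BLUE RED RED BLUE RED RED BLUE BLUE BLUE BLUE RED BLUE.
value_1 [B]  L=[0]  R=[∅]  -> 1
value_2 [BB]  L=[0,1]  R=[∅]  -> 2
value_3 [BBR]  L=[0,1]  R=[2]  -> 3/2
value_4 [BBRB]  L=[0,1,3/2]  R=[2]  -> 7/4
value_5 [BBRBR]  L=[0,1,3/2]  R=[7/4,2]  -> 13/8
value_6 [BBRBRR]  L=[0,1,3/2]  R=[13/8,7/4,2]  -> 25/16
value_7 [BBRBRRB]  L=[0,1,3/2,25/16]  R=[13/8,7/4,2]  -> 51/32
value_8 [BBRBRRBR]  L=[0,1,3/2,25/16]  R=[51/32,13/8,7/4,2]  -> 101/64
value_9 [BBRBRRBRR]  L=[0,1,3/2,25/16]  R=[101/64,51/32,13/8,7/4,2]  -> 201/128
value_10 [BBRBRRBRRB]  L=[0,1,3/2,25/16,201/128]  R=[101/64,51/32,13/8,7/4,2]  -> 403/256
value_11 [BBRBRRBRRBB]  L=[0,1,3/2,25/16,201/128,403/256]  R=[101/64,51/32,13/8,7/4,2]  -> 807/512
value_12 [BBRBRRBRRBBB]  L=[0,1,3/2,25/16,201/128,403/256,807/512]  R=[101/64,51/32,13/8,7/4,2]  -> 1615/1024
value_13 [BBRBRRBRRBBBB]  L=[0,1,3/2,25/16,201/128,403/256,807/512,1615/1024]  R=[101/64,51/32,13/8,7/4,2]  -> 3231/2048
value_14 [BBRBRRBRRBBBBR]  L=[0,1,3/2,25/16,201/128,403/256,807/512,1615/1024]  R=[3231/2048,101/64,51/32,13/8,7/4,2]  -> 6461/4096
value_15 [BBRBRRBRRBBBBRB]  L=[0,1,3/2,25/16,201/128,403/256,807/512,1615/1024,6461/4096]  R=[3231/2048,101/64,51/32,13/8,7/4,2]  -> 12923/8192

12923/8192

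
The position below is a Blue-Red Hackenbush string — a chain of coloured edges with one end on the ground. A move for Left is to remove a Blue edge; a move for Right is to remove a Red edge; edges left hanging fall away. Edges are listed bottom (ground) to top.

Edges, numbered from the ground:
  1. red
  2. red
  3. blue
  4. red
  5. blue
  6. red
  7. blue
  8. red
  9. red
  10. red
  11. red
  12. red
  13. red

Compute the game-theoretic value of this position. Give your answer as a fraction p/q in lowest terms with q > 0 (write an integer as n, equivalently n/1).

v_1 [r]  L=[]  R=[0]  -> -1
v_2 [rr]  L=[]  R=[-1,0]  -> -2
v_3 [rrb]  L=[-2]  R=[-1,0]  -> -3/2
v_4 [rrbr]  L=[-2]  R=[-3/2,-1,0]  -> -7/4
v_5 [rrbrb]  L=[-2,-7/4]  R=[-3/2,-1,0]  -> -13/8
v_6 [rrbrbr]  L=[-2,-7/4]  R=[-13/8,-3/2,-1,0]  -> -27/16
v_7 [rrbrbrb]  L=[-2,-7/4,-27/16]  R=[-13/8,-3/2,-1,0]  -> -53/32
v_8 [rrbrbrbr]  L=[-2,-7/4,-27/16]  R=[-53/32,-13/8,-3/2,-1,0]  -> -107/64
v_9 [rrbrbrbrr]  L=[-2,-7/4,-27/16]  R=[-107/64,-53/32,-13/8,-3/2,-1,0]  -> -215/128
v_10 [rrbrbrbrrr]  L=[-2,-7/4,-27/16]  R=[-215/128,-107/64,-53/32,-13/8,-3/2,-1,0]  -> -431/256
v_11 [rrbrbrbrrrr]  L=[-2,-7/4,-27/16]  R=[-431/256,-215/128,-107/64,-53/32,-13/8,-3/2,-1,0]  -> -863/512
v_12 [rrbrbrbrrrrr]  L=[-2,-7/4,-27/16]  R=[-863/512,-431/256,-215/128,-107/64,-53/32,-13/8,-3/2,-1,0]  -> -1727/1024
v_13 [rrbrbrbrrrrrr]  L=[-2,-7/4,-27/16]  R=[-1727/1024,-863/512,-431/256,-215/128,-107/64,-53/32,-13/8,-3/2,-1,0]  -> -3455/2048

-3455/2048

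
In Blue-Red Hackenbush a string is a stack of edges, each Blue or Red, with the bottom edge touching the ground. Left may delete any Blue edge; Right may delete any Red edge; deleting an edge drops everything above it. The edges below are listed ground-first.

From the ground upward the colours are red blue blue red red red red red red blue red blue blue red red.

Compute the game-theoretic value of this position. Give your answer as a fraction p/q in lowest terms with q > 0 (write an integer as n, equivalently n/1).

-8103/16384

Build G(s[:k]) for k = 1..15, string s = red blue blue red red red red red red blue red blue blue red red.
step 1: add red to get r; options L={ ∅ } R={ 0 } = -1
step 2: add blue to get rb; options L={ -1 } R={ 0 } = -1/2
step 3: add blue to get rbb; options L={ -1, -1/2 } R={ 0 } = -1/4
step 4: add red to get rbbr; options L={ -1, -1/2 } R={ -1/4, 0 } = -3/8
step 5: add red to get rbbrr; options L={ -1, -1/2 } R={ -3/8, -1/4, 0 } = -7/16
step 6: add red to get rbbrrr; options L={ -1, -1/2 } R={ -7/16, -3/8, -1/4, 0 } = -15/32
step 7: add red to get rbbrrrr; options L={ -1, -1/2 } R={ -15/32, -7/16, -3/8, -1/4, 0 } = -31/64
step 8: add red to get rbbrrrrr; options L={ -1, -1/2 } R={ -31/64, -15/32, -7/16, -3/8, -1/4, 0 } = -63/128
step 9: add red to get rbbrrrrrr; options L={ -1, -1/2 } R={ -63/128, -31/64, -15/32, -7/16, -3/8, -1/4, 0 } = -127/256
step 10: add blue to get rbbrrrrrrb; options L={ -1, -1/2, -127/256 } R={ -63/128, -31/64, -15/32, -7/16, -3/8, -1/4, 0 } = -253/512
step 11: add red to get rbbrrrrrrbr; options L={ -1, -1/2, -127/256 } R={ -253/512, -63/128, -31/64, -15/32, -7/16, -3/8, -1/4, 0 } = -507/1024
step 12: add blue to get rbbrrrrrrbrb; options L={ -1, -1/2, -127/256, -507/1024 } R={ -253/512, -63/128, -31/64, -15/32, -7/16, -3/8, -1/4, 0 } = -1013/2048
step 13: add blue to get rbbrrrrrrbrbb; options L={ -1, -1/2, -127/256, -507/1024, -1013/2048 } R={ -253/512, -63/128, -31/64, -15/32, -7/16, -3/8, -1/4, 0 } = -2025/4096
step 14: add red to get rbbrrrrrrbrbbr; options L={ -1, -1/2, -127/256, -507/1024, -1013/2048 } R={ -2025/4096, -253/512, -63/128, -31/64, -15/32, -7/16, -3/8, -1/4, 0 } = -4051/8192
step 15: add red to get rbbrrrrrrbrbbrr; options L={ -1, -1/2, -127/256, -507/1024, -1013/2048 } R={ -4051/8192, -2025/4096, -253/512, -63/128, -31/64, -15/32, -7/16, -3/8, -1/4, 0 } = -8103/16384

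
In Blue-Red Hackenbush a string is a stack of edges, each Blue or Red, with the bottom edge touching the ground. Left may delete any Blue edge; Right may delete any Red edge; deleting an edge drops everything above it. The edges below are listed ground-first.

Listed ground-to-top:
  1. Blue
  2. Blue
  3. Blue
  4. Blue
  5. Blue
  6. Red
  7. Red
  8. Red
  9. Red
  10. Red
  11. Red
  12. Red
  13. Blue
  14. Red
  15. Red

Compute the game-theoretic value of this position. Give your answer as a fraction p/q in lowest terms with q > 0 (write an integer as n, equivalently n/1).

4105/1024

step 1: add Blue to get B; options L={ 0 } R={  } so 1
step 2: add Blue to get BB; options L={ 0; 1 } R={  } so 2
step 3: add Blue to get BBB; options L={ 0; 1; 2 } R={  } so 3
step 4: add Blue to get BBBB; options L={ 0; 1; 2; 3 } R={  } so 4
step 5: add Blue to get BBBBB; options L={ 0; 1; 2; 3; 4 } R={  } so 5
step 6: add Red to get BBBBBR; options L={ 0; 1; 2; 3; 4 } R={ 5 } so 9/2
step 7: add Red to get BBBBBRR; options L={ 0; 1; 2; 3; 4 } R={ 9/2; 5 } so 17/4
step 8: add Red to get BBBBBRRR; options L={ 0; 1; 2; 3; 4 } R={ 17/4; 9/2; 5 } so 33/8
step 9: add Red to get BBBBBRRRR; options L={ 0; 1; 2; 3; 4 } R={ 33/8; 17/4; 9/2; 5 } so 65/16
step 10: add Red to get BBBBBRRRRR; options L={ 0; 1; 2; 3; 4 } R={ 65/16; 33/8; 17/4; 9/2; 5 } so 129/32
step 11: add Red to get BBBBBRRRRRR; options L={ 0; 1; 2; 3; 4 } R={ 129/32; 65/16; 33/8; 17/4; 9/2; 5 } so 257/64
step 12: add Red to get BBBBBRRRRRRR; options L={ 0; 1; 2; 3; 4 } R={ 257/64; 129/32; 65/16; 33/8; 17/4; 9/2; 5 } so 513/128
step 13: add Blue to get BBBBBRRRRRRRB; options L={ 0; 1; 2; 3; 4; 513/128 } R={ 257/64; 129/32; 65/16; 33/8; 17/4; 9/2; 5 } so 1027/256
step 14: add Red to get BBBBBRRRRRRRBR; options L={ 0; 1; 2; 3; 4; 513/128 } R={ 1027/256; 257/64; 129/32; 65/16; 33/8; 17/4; 9/2; 5 } so 2053/512
step 15: add Red to get BBBBBRRRRRRRBRR; options L={ 0; 1; 2; 3; 4; 513/128 } R={ 2053/512; 1027/256; 257/64; 129/32; 65/16; 33/8; 17/4; 9/2; 5 } so 4105/1024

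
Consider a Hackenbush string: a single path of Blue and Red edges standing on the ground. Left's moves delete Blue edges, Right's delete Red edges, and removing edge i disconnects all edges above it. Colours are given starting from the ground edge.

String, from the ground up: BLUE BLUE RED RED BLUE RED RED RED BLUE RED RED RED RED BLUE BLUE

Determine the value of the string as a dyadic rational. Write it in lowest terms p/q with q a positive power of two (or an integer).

10375/8192

Prefix values for BLUE BLUE RED RED BLUE RED RED RED BLUE RED RED RED RED BLUE BLUE via {L|R} + simplicity:
val_1 [B]  L=[0]  R=[(no moves)]  = 1
val_2 [BB]  L=[0; 1]  R=[(no moves)]  = 2
val_3 [BBR]  L=[0; 1]  R=[2]  = 3/2
val_4 [BBRR]  L=[0; 1]  R=[3/2; 2]  = 5/4
val_5 [BBRRB]  L=[0; 1; 5/4]  R=[3/2; 2]  = 11/8
val_6 [BBRRBR]  L=[0; 1; 5/4]  R=[11/8; 3/2; 2]  = 21/16
val_7 [BBRRBRR]  L=[0; 1; 5/4]  R=[21/16; 11/8; 3/2; 2]  = 41/32
val_8 [BBRRBRRR]  L=[0; 1; 5/4]  R=[41/32; 21/16; 11/8; 3/2; 2]  = 81/64
val_9 [BBRRBRRRB]  L=[0; 1; 5/4; 81/64]  R=[41/32; 21/16; 11/8; 3/2; 2]  = 163/128
val_10 [BBRRBRRRBR]  L=[0; 1; 5/4; 81/64]  R=[163/128; 41/32; 21/16; 11/8; 3/2; 2]  = 325/256
val_11 [BBRRBRRRBRR]  L=[0; 1; 5/4; 81/64]  R=[325/256; 163/128; 41/32; 21/16; 11/8; 3/2; 2]  = 649/512
val_12 [BBRRBRRRBRRR]  L=[0; 1; 5/4; 81/64]  R=[649/512; 325/256; 163/128; 41/32; 21/16; 11/8; 3/2; 2]  = 1297/1024
val_13 [BBRRBRRRBRRRR]  L=[0; 1; 5/4; 81/64]  R=[1297/1024; 649/512; 325/256; 163/128; 41/32; 21/16; 11/8; 3/2; 2]  = 2593/2048
val_14 [BBRRBRRRBRRRRB]  L=[0; 1; 5/4; 81/64; 2593/2048]  R=[1297/1024; 649/512; 325/256; 163/128; 41/32; 21/16; 11/8; 3/2; 2]  = 5187/4096
val_15 [BBRRBRRRBRRRRBB]  L=[0; 1; 5/4; 81/64; 2593/2048; 5187/4096]  R=[1297/1024; 649/512; 325/256; 163/128; 41/32; 21/16; 11/8; 3/2; 2]  = 10375/8192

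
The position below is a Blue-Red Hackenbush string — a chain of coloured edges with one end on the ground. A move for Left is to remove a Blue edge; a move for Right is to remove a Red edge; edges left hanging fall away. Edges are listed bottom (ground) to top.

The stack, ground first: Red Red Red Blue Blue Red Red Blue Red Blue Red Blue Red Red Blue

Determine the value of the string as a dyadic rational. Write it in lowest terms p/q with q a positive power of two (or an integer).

-9901/4096

Prefix values for Red Red Red Blue Blue Red Red Blue Red Blue Red Blue Red Red Blue via {L|R} + simplicity:
v(R) = { · | 0 } so -1
v(RR) = { · | -1,0 } so -2
v(RRR) = { · | -2,-1,0 } so -3
v(RRRB) = { -3 | -2,-1,0 } so -5/2
v(RRRBB) = { -3,-5/2 | -2,-1,0 } so -9/4
v(RRRBBR) = { -3,-5/2 | -9/4,-2,-1,0 } so -19/8
v(RRRBBRR) = { -3,-5/2 | -19/8,-9/4,-2,-1,0 } so -39/16
v(RRRBBRRB) = { -3,-5/2,-39/16 | -19/8,-9/4,-2,-1,0 } so -77/32
v(RRRBBRRBR) = { -3,-5/2,-39/16 | -77/32,-19/8,-9/4,-2,-1,0 } so -155/64
v(RRRBBRRBRB) = { -3,-5/2,-39/16,-155/64 | -77/32,-19/8,-9/4,-2,-1,0 } so -309/128
v(RRRBBRRBRBR) = { -3,-5/2,-39/16,-155/64 | -309/128,-77/32,-19/8,-9/4,-2,-1,0 } so -619/256
v(RRRBBRRBRBRB) = { -3,-5/2,-39/16,-155/64,-619/256 | -309/128,-77/32,-19/8,-9/4,-2,-1,0 } so -1237/512
v(RRRBBRRBRBRBR) = { -3,-5/2,-39/16,-155/64,-619/256 | -1237/512,-309/128,-77/32,-19/8,-9/4,-2,-1,0 } so -2475/1024
v(RRRBBRRBRBRBRR) = { -3,-5/2,-39/16,-155/64,-619/256 | -2475/1024,-1237/512,-309/128,-77/32,-19/8,-9/4,-2,-1,0 } so -4951/2048
v(RRRBBRRBRBRBRRB) = { -3,-5/2,-39/16,-155/64,-619/256,-4951/2048 | -2475/1024,-1237/512,-309/128,-77/32,-19/8,-9/4,-2,-1,0 } so -9901/4096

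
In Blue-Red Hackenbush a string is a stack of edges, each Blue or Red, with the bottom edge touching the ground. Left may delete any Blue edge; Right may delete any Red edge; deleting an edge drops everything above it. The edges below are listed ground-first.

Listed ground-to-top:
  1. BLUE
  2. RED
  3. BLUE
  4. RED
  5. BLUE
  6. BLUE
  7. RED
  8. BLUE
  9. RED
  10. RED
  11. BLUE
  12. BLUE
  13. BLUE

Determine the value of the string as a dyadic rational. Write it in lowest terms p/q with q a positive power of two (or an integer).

2895/4096

Prefix values for BLUE RED BLUE RED BLUE BLUE RED BLUE RED RED BLUE BLUE BLUE via {L|R} + simplicity:
g(B) = { 0 | none } ⇒ 1
g(BR) = { 0 | 1 } ⇒ 1/2
g(BRB) = { 0,1/2 | 1 } ⇒ 3/4
g(BRBR) = { 0,1/2 | 3/4,1 } ⇒ 5/8
g(BRBRB) = { 0,1/2,5/8 | 3/4,1 } ⇒ 11/16
g(BRBRBB) = { 0,1/2,5/8,11/16 | 3/4,1 } ⇒ 23/32
g(BRBRBBR) = { 0,1/2,5/8,11/16 | 23/32,3/4,1 } ⇒ 45/64
g(BRBRBBRB) = { 0,1/2,5/8,11/16,45/64 | 23/32,3/4,1 } ⇒ 91/128
g(BRBRBBRBR) = { 0,1/2,5/8,11/16,45/64 | 91/128,23/32,3/4,1 } ⇒ 181/256
g(BRBRBBRBRR) = { 0,1/2,5/8,11/16,45/64 | 181/256,91/128,23/32,3/4,1 } ⇒ 361/512
g(BRBRBBRBRRB) = { 0,1/2,5/8,11/16,45/64,361/512 | 181/256,91/128,23/32,3/4,1 } ⇒ 723/1024
g(BRBRBBRBRRBB) = { 0,1/2,5/8,11/16,45/64,361/512,723/1024 | 181/256,91/128,23/32,3/4,1 } ⇒ 1447/2048
g(BRBRBBRBRRBBB) = { 0,1/2,5/8,11/16,45/64,361/512,723/1024,1447/2048 | 181/256,91/128,23/32,3/4,1 } ⇒ 2895/4096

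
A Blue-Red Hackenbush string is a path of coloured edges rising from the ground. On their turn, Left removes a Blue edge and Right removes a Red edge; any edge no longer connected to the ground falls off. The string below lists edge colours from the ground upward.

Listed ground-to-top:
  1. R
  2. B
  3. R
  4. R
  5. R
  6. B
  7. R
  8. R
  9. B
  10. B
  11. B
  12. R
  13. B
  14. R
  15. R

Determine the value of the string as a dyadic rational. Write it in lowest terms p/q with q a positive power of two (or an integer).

Recurse on prefixes of the 15-edge string R B R R R B R R B B B R B R R:
edge 1 of 15 (R): { · | 0 } = -1
edge 2 of 15 (B): { -1 | 0 } = -1/2
edge 3 of 15 (R): { -1 | -1/2, 0 } = -3/4
edge 4 of 15 (R): { -1 | -3/4, -1/2, 0 } = -7/8
edge 5 of 15 (R): { -1 | -7/8, -3/4, -1/2, 0 } = -15/16
edge 6 of 15 (B): { -1, -15/16 | -7/8, -3/4, -1/2, 0 } = -29/32
edge 7 of 15 (R): { -1, -15/16 | -29/32, -7/8, -3/4, -1/2, 0 } = -59/64
edge 8 of 15 (R): { -1, -15/16 | -59/64, -29/32, -7/8, -3/4, -1/2, 0 } = -119/128
edge 9 of 15 (B): { -1, -15/16, -119/128 | -59/64, -29/32, -7/8, -3/4, -1/2, 0 } = -237/256
edge 10 of 15 (B): { -1, -15/16, -119/128, -237/256 | -59/64, -29/32, -7/8, -3/4, -1/2, 0 } = -473/512
edge 11 of 15 (B): { -1, -15/16, -119/128, -237/256, -473/512 | -59/64, -29/32, -7/8, -3/4, -1/2, 0 } = -945/1024
edge 12 of 15 (R): { -1, -15/16, -119/128, -237/256, -473/512 | -945/1024, -59/64, -29/32, -7/8, -3/4, -1/2, 0 } = -1891/2048
edge 13 of 15 (B): { -1, -15/16, -119/128, -237/256, -473/512, -1891/2048 | -945/1024, -59/64, -29/32, -7/8, -3/4, -1/2, 0 } = -3781/4096
edge 14 of 15 (R): { -1, -15/16, -119/128, -237/256, -473/512, -1891/2048 | -3781/4096, -945/1024, -59/64, -29/32, -7/8, -3/4, -1/2, 0 } = -7563/8192
edge 15 of 15 (R): { -1, -15/16, -119/128, -237/256, -473/512, -1891/2048 | -7563/8192, -3781/4096, -945/1024, -59/64, -29/32, -7/8, -3/4, -1/2, 0 } = -15127/16384

-15127/16384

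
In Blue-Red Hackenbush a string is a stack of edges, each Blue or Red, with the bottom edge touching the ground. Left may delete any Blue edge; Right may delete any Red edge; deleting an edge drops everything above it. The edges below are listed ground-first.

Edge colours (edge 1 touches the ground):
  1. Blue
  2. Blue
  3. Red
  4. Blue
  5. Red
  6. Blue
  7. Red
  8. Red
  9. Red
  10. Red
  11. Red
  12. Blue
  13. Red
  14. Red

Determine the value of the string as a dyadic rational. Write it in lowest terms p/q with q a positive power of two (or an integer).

6665/4096

Recurse on prefixes of the 14-edge string Blue Blue Red Blue Red Blue Red Red Red Red Red Blue Red Red:
B: Left { 0 }, Right {  } => simplest 1
BB: Left { 0, 1 }, Right {  } => simplest 2
BBR: Left { 0, 1 }, Right { 2 } => simplest 3/2
BBRB: Left { 0, 1, 3/2 }, Right { 2 } => simplest 7/4
BBRBR: Left { 0, 1, 3/2 }, Right { 7/4, 2 } => simplest 13/8
BBRBRB: Left { 0, 1, 3/2, 13/8 }, Right { 7/4, 2 } => simplest 27/16
BBRBRBR: Left { 0, 1, 3/2, 13/8 }, Right { 27/16, 7/4, 2 } => simplest 53/32
BBRBRBRR: Left { 0, 1, 3/2, 13/8 }, Right { 53/32, 27/16, 7/4, 2 } => simplest 105/64
BBRBRBRRR: Left { 0, 1, 3/2, 13/8 }, Right { 105/64, 53/32, 27/16, 7/4, 2 } => simplest 209/128
BBRBRBRRRR: Left { 0, 1, 3/2, 13/8 }, Right { 209/128, 105/64, 53/32, 27/16, 7/4, 2 } => simplest 417/256
BBRBRBRRRRR: Left { 0, 1, 3/2, 13/8 }, Right { 417/256, 209/128, 105/64, 53/32, 27/16, 7/4, 2 } => simplest 833/512
BBRBRBRRRRRB: Left { 0, 1, 3/2, 13/8, 833/512 }, Right { 417/256, 209/128, 105/64, 53/32, 27/16, 7/4, 2 } => simplest 1667/1024
BBRBRBRRRRRBR: Left { 0, 1, 3/2, 13/8, 833/512 }, Right { 1667/1024, 417/256, 209/128, 105/64, 53/32, 27/16, 7/4, 2 } => simplest 3333/2048
BBRBRBRRRRRBRR: Left { 0, 1, 3/2, 13/8, 833/512 }, Right { 3333/2048, 1667/1024, 417/256, 209/128, 105/64, 53/32, 27/16, 7/4, 2 } => simplest 6665/4096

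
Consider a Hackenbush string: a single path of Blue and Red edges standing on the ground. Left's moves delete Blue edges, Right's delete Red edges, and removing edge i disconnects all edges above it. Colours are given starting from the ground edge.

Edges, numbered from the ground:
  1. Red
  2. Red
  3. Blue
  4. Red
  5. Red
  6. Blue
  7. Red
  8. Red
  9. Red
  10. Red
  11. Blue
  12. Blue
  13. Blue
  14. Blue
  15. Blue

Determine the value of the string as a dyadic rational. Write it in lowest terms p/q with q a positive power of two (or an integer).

Prefix values for Red Red Blue Red Red Blue Red Red Red Red Blue Blue Blue Blue Blue via {L|R} + simplicity:
step 1: add Red to get R; options L={ · } R={ 0 } ⇒ -1
step 2: add Red to get RR; options L={ · } R={ -1, 0 } ⇒ -2
step 3: add Blue to get RRB; options L={ -2 } R={ -1, 0 } ⇒ -3/2
step 4: add Red to get RRBR; options L={ -2 } R={ -3/2, -1, 0 } ⇒ -7/4
step 5: add Red to get RRBRR; options L={ -2 } R={ -7/4, -3/2, -1, 0 } ⇒ -15/8
step 6: add Blue to get RRBRRB; options L={ -2, -15/8 } R={ -7/4, -3/2, -1, 0 } ⇒ -29/16
step 7: add Red to get RRBRRBR; options L={ -2, -15/8 } R={ -29/16, -7/4, -3/2, -1, 0 } ⇒ -59/32
step 8: add Red to get RRBRRBRR; options L={ -2, -15/8 } R={ -59/32, -29/16, -7/4, -3/2, -1, 0 } ⇒ -119/64
step 9: add Red to get RRBRRBRRR; options L={ -2, -15/8 } R={ -119/64, -59/32, -29/16, -7/4, -3/2, -1, 0 } ⇒ -239/128
step 10: add Red to get RRBRRBRRRR; options L={ -2, -15/8 } R={ -239/128, -119/64, -59/32, -29/16, -7/4, -3/2, -1, 0 } ⇒ -479/256
step 11: add Blue to get RRBRRBRRRRB; options L={ -2, -15/8, -479/256 } R={ -239/128, -119/64, -59/32, -29/16, -7/4, -3/2, -1, 0 } ⇒ -957/512
step 12: add Blue to get RRBRRBRRRRBB; options L={ -2, -15/8, -479/256, -957/512 } R={ -239/128, -119/64, -59/32, -29/16, -7/4, -3/2, -1, 0 } ⇒ -1913/1024
step 13: add Blue to get RRBRRBRRRRBBB; options L={ -2, -15/8, -479/256, -957/512, -1913/1024 } R={ -239/128, -119/64, -59/32, -29/16, -7/4, -3/2, -1, 0 } ⇒ -3825/2048
step 14: add Blue to get RRBRRBRRRRBBBB; options L={ -2, -15/8, -479/256, -957/512, -1913/1024, -3825/2048 } R={ -239/128, -119/64, -59/32, -29/16, -7/4, -3/2, -1, 0 } ⇒ -7649/4096
step 15: add Blue to get RRBRRBRRRRBBBBB; options L={ -2, -15/8, -479/256, -957/512, -1913/1024, -3825/2048, -7649/4096 } R={ -239/128, -119/64, -59/32, -29/16, -7/4, -3/2, -1, 0 } ⇒ -15297/8192

-15297/8192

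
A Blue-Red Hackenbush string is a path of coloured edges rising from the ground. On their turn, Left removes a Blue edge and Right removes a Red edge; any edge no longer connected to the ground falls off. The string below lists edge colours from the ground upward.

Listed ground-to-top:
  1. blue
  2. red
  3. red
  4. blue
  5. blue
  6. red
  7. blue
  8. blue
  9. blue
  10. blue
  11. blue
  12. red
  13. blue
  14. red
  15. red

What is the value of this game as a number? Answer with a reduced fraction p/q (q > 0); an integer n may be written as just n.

Build val(s[:k]) for k = 1..15, string s = blue red red blue blue red blue blue blue blue blue red blue red red.
b: Left { 0 }, Right { none } — simplest 1
br: Left { 0 }, Right { 1 } — simplest 1/2
brr: Left { 0 }, Right { 1/2, 1 } — simplest 1/4
brrb: Left { 0, 1/4 }, Right { 1/2, 1 } — simplest 3/8
brrbb: Left { 0, 1/4, 3/8 }, Right { 1/2, 1 } — simplest 7/16
brrbbr: Left { 0, 1/4, 3/8 }, Right { 7/16, 1/2, 1 } — simplest 13/32
brrbbrb: Left { 0, 1/4, 3/8, 13/32 }, Right { 7/16, 1/2, 1 } — simplest 27/64
brrbbrbb: Left { 0, 1/4, 3/8, 13/32, 27/64 }, Right { 7/16, 1/2, 1 } — simplest 55/128
brrbbrbbb: Left { 0, 1/4, 3/8, 13/32, 27/64, 55/128 }, Right { 7/16, 1/2, 1 } — simplest 111/256
brrbbrbbbb: Left { 0, 1/4, 3/8, 13/32, 27/64, 55/128, 111/256 }, Right { 7/16, 1/2, 1 } — simplest 223/512
brrbbrbbbbb: Left { 0, 1/4, 3/8, 13/32, 27/64, 55/128, 111/256, 223/512 }, Right { 7/16, 1/2, 1 } — simplest 447/1024
brrbbrbbbbbr: Left { 0, 1/4, 3/8, 13/32, 27/64, 55/128, 111/256, 223/512 }, Right { 447/1024, 7/16, 1/2, 1 } — simplest 893/2048
brrbbrbbbbbrb: Left { 0, 1/4, 3/8, 13/32, 27/64, 55/128, 111/256, 223/512, 893/2048 }, Right { 447/1024, 7/16, 1/2, 1 } — simplest 1787/4096
brrbbrbbbbbrbr: Left { 0, 1/4, 3/8, 13/32, 27/64, 55/128, 111/256, 223/512, 893/2048 }, Right { 1787/4096, 447/1024, 7/16, 1/2, 1 } — simplest 3573/8192
brrbbrbbbbbrbrr: Left { 0, 1/4, 3/8, 13/32, 27/64, 55/128, 111/256, 223/512, 893/2048 }, Right { 3573/8192, 1787/4096, 447/1024, 7/16, 1/2, 1 } — simplest 7145/16384

7145/16384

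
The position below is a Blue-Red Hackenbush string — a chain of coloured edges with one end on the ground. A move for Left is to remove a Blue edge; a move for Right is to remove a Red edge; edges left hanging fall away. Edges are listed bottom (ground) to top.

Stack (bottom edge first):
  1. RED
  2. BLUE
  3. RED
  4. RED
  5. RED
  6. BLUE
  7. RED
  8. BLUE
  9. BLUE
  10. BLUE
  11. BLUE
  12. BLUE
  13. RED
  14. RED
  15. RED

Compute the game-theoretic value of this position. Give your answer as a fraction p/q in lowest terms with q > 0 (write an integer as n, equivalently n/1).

1 of 15 · R · max L −∞ · min R 0 gives -1
2 of 15 · RB · max L -1 · min R 0 gives -1/2
3 of 15 · RBR · max L -1 · min R -1/2 gives -3/4
4 of 15 · RBRR · max L -1 · min R -3/4 gives -7/8
5 of 15 · RBRRR · max L -1 · min R -7/8 gives -15/16
6 of 15 · RBRRRB · max L -15/16 · min R -7/8 gives -29/32
7 of 15 · RBRRRBR · max L -15/16 · min R -29/32 gives -59/64
8 of 15 · RBRRRBRB · max L -59/64 · min R -29/32 gives -117/128
9 of 15 · RBRRRBRBB · max L -117/128 · min R -29/32 gives -233/256
10 of 15 · RBRRRBRBBB · max L -233/256 · min R -29/32 gives -465/512
11 of 15 · RBRRRBRBBBB · max L -465/512 · min R -29/32 gives -929/1024
12 of 15 · RBRRRBRBBBBB · max L -929/1024 · min R -29/32 gives -1857/2048
13 of 15 · RBRRRBRBBBBBR · max L -929/1024 · min R -1857/2048 gives -3715/4096
14 of 15 · RBRRRBRBBBBBRR · max L -929/1024 · min R -3715/4096 gives -7431/8192
15 of 15 · RBRRRBRBBBBBRRR · max L -929/1024 · min R -7431/8192 gives -14863/16384

-14863/16384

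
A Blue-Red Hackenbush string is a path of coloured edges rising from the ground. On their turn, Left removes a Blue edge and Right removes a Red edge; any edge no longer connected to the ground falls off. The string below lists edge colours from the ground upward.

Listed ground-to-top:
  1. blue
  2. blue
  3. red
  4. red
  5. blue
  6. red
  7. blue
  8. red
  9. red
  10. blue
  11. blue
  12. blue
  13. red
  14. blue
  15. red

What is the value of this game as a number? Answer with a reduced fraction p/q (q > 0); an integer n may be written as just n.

10869/8192

Build value(s[:k]) for k = 1..15, string s = blue blue red red blue red blue red red blue blue blue red blue red.
b: Left { 0 }, Right {  } gives simplest 1
bb: Left { 0, 1 }, Right {  } gives simplest 2
bbr: Left { 0, 1 }, Right { 2 } gives simplest 3/2
bbrr: Left { 0, 1 }, Right { 3/2, 2 } gives simplest 5/4
bbrrb: Left { 0, 1, 5/4 }, Right { 3/2, 2 } gives simplest 11/8
bbrrbr: Left { 0, 1, 5/4 }, Right { 11/8, 3/2, 2 } gives simplest 21/16
bbrrbrb: Left { 0, 1, 5/4, 21/16 }, Right { 11/8, 3/2, 2 } gives simplest 43/32
bbrrbrbr: Left { 0, 1, 5/4, 21/16 }, Right { 43/32, 11/8, 3/2, 2 } gives simplest 85/64
bbrrbrbrr: Left { 0, 1, 5/4, 21/16 }, Right { 85/64, 43/32, 11/8, 3/2, 2 } gives simplest 169/128
bbrrbrbrrb: Left { 0, 1, 5/4, 21/16, 169/128 }, Right { 85/64, 43/32, 11/8, 3/2, 2 } gives simplest 339/256
bbrrbrbrrbb: Left { 0, 1, 5/4, 21/16, 169/128, 339/256 }, Right { 85/64, 43/32, 11/8, 3/2, 2 } gives simplest 679/512
bbrrbrbrrbbb: Left { 0, 1, 5/4, 21/16, 169/128, 339/256, 679/512 }, Right { 85/64, 43/32, 11/8, 3/2, 2 } gives simplest 1359/1024
bbrrbrbrrbbbr: Left { 0, 1, 5/4, 21/16, 169/128, 339/256, 679/512 }, Right { 1359/1024, 85/64, 43/32, 11/8, 3/2, 2 } gives simplest 2717/2048
bbrrbrbrrbbbrb: Left { 0, 1, 5/4, 21/16, 169/128, 339/256, 679/512, 2717/2048 }, Right { 1359/1024, 85/64, 43/32, 11/8, 3/2, 2 } gives simplest 5435/4096
bbrrbrbrrbbbrbr: Left { 0, 1, 5/4, 21/16, 169/128, 339/256, 679/512, 2717/2048 }, Right { 5435/4096, 1359/1024, 85/64, 43/32, 11/8, 3/2, 2 } gives simplest 10869/8192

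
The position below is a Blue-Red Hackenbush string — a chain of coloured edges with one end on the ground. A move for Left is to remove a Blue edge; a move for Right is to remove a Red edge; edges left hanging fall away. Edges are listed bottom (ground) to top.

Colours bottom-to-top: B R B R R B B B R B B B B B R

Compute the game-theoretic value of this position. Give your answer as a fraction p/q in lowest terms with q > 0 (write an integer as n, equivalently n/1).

10109/16384

Recurse on prefixes of the 15-edge string B R B R R B B B R B B B B B R:
1 of 15 · B · max L 0 · min R +∞ = 1
2 of 15 · BR · max L 0 · min R 1 = 1/2
3 of 15 · BRB · max L 1/2 · min R 1 = 3/4
4 of 15 · BRBR · max L 1/2 · min R 3/4 = 5/8
5 of 15 · BRBRR · max L 1/2 · min R 5/8 = 9/16
6 of 15 · BRBRRB · max L 9/16 · min R 5/8 = 19/32
7 of 15 · BRBRRBB · max L 19/32 · min R 5/8 = 39/64
8 of 15 · BRBRRBBB · max L 39/64 · min R 5/8 = 79/128
9 of 15 · BRBRRBBBR · max L 39/64 · min R 79/128 = 157/256
10 of 15 · BRBRRBBBRB · max L 157/256 · min R 79/128 = 315/512
11 of 15 · BRBRRBBBRBB · max L 315/512 · min R 79/128 = 631/1024
12 of 15 · BRBRRBBBRBBB · max L 631/1024 · min R 79/128 = 1263/2048
13 of 15 · BRBRRBBBRBBBB · max L 1263/2048 · min R 79/128 = 2527/4096
14 of 15 · BRBRRBBBRBBBBB · max L 2527/4096 · min R 79/128 = 5055/8192
15 of 15 · BRBRRBBBRBBBBBR · max L 2527/4096 · min R 5055/8192 = 10109/16384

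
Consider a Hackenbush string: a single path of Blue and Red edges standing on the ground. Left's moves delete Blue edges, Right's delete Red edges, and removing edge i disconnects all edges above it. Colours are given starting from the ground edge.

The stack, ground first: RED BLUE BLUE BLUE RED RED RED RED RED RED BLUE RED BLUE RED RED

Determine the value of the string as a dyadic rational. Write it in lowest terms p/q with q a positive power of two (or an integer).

-4055/16384

v_1 [R]  L=[none]  R=[0]  — -1
v_2 [RB]  L=[-1]  R=[0]  — -1/2
v_3 [RBB]  L=[-1,-1/2]  R=[0]  — -1/4
v_4 [RBBB]  L=[-1,-1/2,-1/4]  R=[0]  — -1/8
v_5 [RBBBR]  L=[-1,-1/2,-1/4]  R=[-1/8,0]  — -3/16
v_6 [RBBBRR]  L=[-1,-1/2,-1/4]  R=[-3/16,-1/8,0]  — -7/32
v_7 [RBBBRRR]  L=[-1,-1/2,-1/4]  R=[-7/32,-3/16,-1/8,0]  — -15/64
v_8 [RBBBRRRR]  L=[-1,-1/2,-1/4]  R=[-15/64,-7/32,-3/16,-1/8,0]  — -31/128
v_9 [RBBBRRRRR]  L=[-1,-1/2,-1/4]  R=[-31/128,-15/64,-7/32,-3/16,-1/8,0]  — -63/256
v_10 [RBBBRRRRRR]  L=[-1,-1/2,-1/4]  R=[-63/256,-31/128,-15/64,-7/32,-3/16,-1/8,0]  — -127/512
v_11 [RBBBRRRRRRB]  L=[-1,-1/2,-1/4,-127/512]  R=[-63/256,-31/128,-15/64,-7/32,-3/16,-1/8,0]  — -253/1024
v_12 [RBBBRRRRRRBR]  L=[-1,-1/2,-1/4,-127/512]  R=[-253/1024,-63/256,-31/128,-15/64,-7/32,-3/16,-1/8,0]  — -507/2048
v_13 [RBBBRRRRRRBRB]  L=[-1,-1/2,-1/4,-127/512,-507/2048]  R=[-253/1024,-63/256,-31/128,-15/64,-7/32,-3/16,-1/8,0]  — -1013/4096
v_14 [RBBBRRRRRRBRBR]  L=[-1,-1/2,-1/4,-127/512,-507/2048]  R=[-1013/4096,-253/1024,-63/256,-31/128,-15/64,-7/32,-3/16,-1/8,0]  — -2027/8192
v_15 [RBBBRRRRRRBRBRR]  L=[-1,-1/2,-1/4,-127/512,-507/2048]  R=[-2027/8192,-1013/4096,-253/1024,-63/256,-31/128,-15/64,-7/32,-3/16,-1/8,0]  — -4055/16384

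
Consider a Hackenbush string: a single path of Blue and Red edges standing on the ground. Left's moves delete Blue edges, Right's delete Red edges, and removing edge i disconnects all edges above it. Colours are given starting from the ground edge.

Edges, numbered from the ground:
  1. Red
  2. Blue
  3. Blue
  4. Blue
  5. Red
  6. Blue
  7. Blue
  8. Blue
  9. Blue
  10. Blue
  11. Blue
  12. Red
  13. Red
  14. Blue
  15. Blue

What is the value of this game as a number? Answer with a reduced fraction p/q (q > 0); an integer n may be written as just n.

edge 1 of 15 (Red): { (no moves) | 0 } -> -1
edge 2 of 15 (Blue): { -1 | 0 } -> -1/2
edge 3 of 15 (Blue): { -1,-1/2 | 0 } -> -1/4
edge 4 of 15 (Blue): { -1,-1/2,-1/4 | 0 } -> -1/8
edge 5 of 15 (Red): { -1,-1/2,-1/4 | -1/8,0 } -> -3/16
edge 6 of 15 (Blue): { -1,-1/2,-1/4,-3/16 | -1/8,0 } -> -5/32
edge 7 of 15 (Blue): { -1,-1/2,-1/4,-3/16,-5/32 | -1/8,0 } -> -9/64
edge 8 of 15 (Blue): { -1,-1/2,-1/4,-3/16,-5/32,-9/64 | -1/8,0 } -> -17/128
edge 9 of 15 (Blue): { -1,-1/2,-1/4,-3/16,-5/32,-9/64,-17/128 | -1/8,0 } -> -33/256
edge 10 of 15 (Blue): { -1,-1/2,-1/4,-3/16,-5/32,-9/64,-17/128,-33/256 | -1/8,0 } -> -65/512
edge 11 of 15 (Blue): { -1,-1/2,-1/4,-3/16,-5/32,-9/64,-17/128,-33/256,-65/512 | -1/8,0 } -> -129/1024
edge 12 of 15 (Red): { -1,-1/2,-1/4,-3/16,-5/32,-9/64,-17/128,-33/256,-65/512 | -129/1024,-1/8,0 } -> -259/2048
edge 13 of 15 (Red): { -1,-1/2,-1/4,-3/16,-5/32,-9/64,-17/128,-33/256,-65/512 | -259/2048,-129/1024,-1/8,0 } -> -519/4096
edge 14 of 15 (Blue): { -1,-1/2,-1/4,-3/16,-5/32,-9/64,-17/128,-33/256,-65/512,-519/4096 | -259/2048,-129/1024,-1/8,0 } -> -1037/8192
edge 15 of 15 (Blue): { -1,-1/2,-1/4,-3/16,-5/32,-9/64,-17/128,-33/256,-65/512,-519/4096,-1037/8192 | -259/2048,-129/1024,-1/8,0 } -> -2073/16384

-2073/16384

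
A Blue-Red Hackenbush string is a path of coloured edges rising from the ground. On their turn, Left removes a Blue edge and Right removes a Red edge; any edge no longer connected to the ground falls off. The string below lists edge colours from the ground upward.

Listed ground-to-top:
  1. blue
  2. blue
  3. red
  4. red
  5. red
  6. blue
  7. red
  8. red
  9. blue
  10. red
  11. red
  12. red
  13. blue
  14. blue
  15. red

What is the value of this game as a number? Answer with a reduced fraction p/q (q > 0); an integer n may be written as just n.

Build val(s[:k]) for k = 1..15, string s = blue blue red red red blue red red blue red red red blue blue red.
b: Left { 0 }, Right { — } → simplest 1
bb: Left { 0; 1 }, Right { — } → simplest 2
bbr: Left { 0; 1 }, Right { 2 } → simplest 3/2
bbrr: Left { 0; 1 }, Right { 3/2; 2 } → simplest 5/4
bbrrr: Left { 0; 1 }, Right { 5/4; 3/2; 2 } → simplest 9/8
bbrrrb: Left { 0; 1; 9/8 }, Right { 5/4; 3/2; 2 } → simplest 19/16
bbrrrbr: Left { 0; 1; 9/8 }, Right { 19/16; 5/4; 3/2; 2 } → simplest 37/32
bbrrrbrr: Left { 0; 1; 9/8 }, Right { 37/32; 19/16; 5/4; 3/2; 2 } → simplest 73/64
bbrrrbrrb: Left { 0; 1; 9/8; 73/64 }, Right { 37/32; 19/16; 5/4; 3/2; 2 } → simplest 147/128
bbrrrbrrbr: Left { 0; 1; 9/8; 73/64 }, Right { 147/128; 37/32; 19/16; 5/4; 3/2; 2 } → simplest 293/256
bbrrrbrrbrr: Left { 0; 1; 9/8; 73/64 }, Right { 293/256; 147/128; 37/32; 19/16; 5/4; 3/2; 2 } → simplest 585/512
bbrrrbrrbrrr: Left { 0; 1; 9/8; 73/64 }, Right { 585/512; 293/256; 147/128; 37/32; 19/16; 5/4; 3/2; 2 } → simplest 1169/1024
bbrrrbrrbrrrb: Left { 0; 1; 9/8; 73/64; 1169/1024 }, Right { 585/512; 293/256; 147/128; 37/32; 19/16; 5/4; 3/2; 2 } → simplest 2339/2048
bbrrrbrrbrrrbb: Left { 0; 1; 9/8; 73/64; 1169/1024; 2339/2048 }, Right { 585/512; 293/256; 147/128; 37/32; 19/16; 5/4; 3/2; 2 } → simplest 4679/4096
bbrrrbrrbrrrbbr: Left { 0; 1; 9/8; 73/64; 1169/1024; 2339/2048 }, Right { 4679/4096; 585/512; 293/256; 147/128; 37/32; 19/16; 5/4; 3/2; 2 } → simplest 9357/8192

9357/8192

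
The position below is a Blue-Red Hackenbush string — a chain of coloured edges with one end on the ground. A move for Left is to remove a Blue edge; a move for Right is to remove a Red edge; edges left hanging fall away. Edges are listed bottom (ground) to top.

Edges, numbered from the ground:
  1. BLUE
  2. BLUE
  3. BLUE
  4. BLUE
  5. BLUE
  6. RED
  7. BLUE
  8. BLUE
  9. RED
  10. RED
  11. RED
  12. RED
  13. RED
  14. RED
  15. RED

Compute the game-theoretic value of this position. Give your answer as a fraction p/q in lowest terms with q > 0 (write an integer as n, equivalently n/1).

Recurse on prefixes of the 15-edge string BLUE BLUE BLUE BLUE BLUE RED BLUE BLUE RED RED RED RED RED RED RED:
B: Left { 0 }, Right { none } → simplest 1
BB: Left { 0 1 }, Right { none } → simplest 2
BBB: Left { 0 1 2 }, Right { none } → simplest 3
BBBB: Left { 0 1 2 3 }, Right { none } → simplest 4
BBBBB: Left { 0 1 2 3 4 }, Right { none } → simplest 5
BBBBBR: Left { 0 1 2 3 4 }, Right { 5 } → simplest 9/2
BBBBBRB: Left { 0 1 2 3 4 9/2 }, Right { 5 } → simplest 19/4
BBBBBRBB: Left { 0 1 2 3 4 9/2 19/4 }, Right { 5 } → simplest 39/8
BBBBBRBBR: Left { 0 1 2 3 4 9/2 19/4 }, Right { 39/8 5 } → simplest 77/16
BBBBBRBBRR: Left { 0 1 2 3 4 9/2 19/4 }, Right { 77/16 39/8 5 } → simplest 153/32
BBBBBRBBRRR: Left { 0 1 2 3 4 9/2 19/4 }, Right { 153/32 77/16 39/8 5 } → simplest 305/64
BBBBBRBBRRRR: Left { 0 1 2 3 4 9/2 19/4 }, Right { 305/64 153/32 77/16 39/8 5 } → simplest 609/128
BBBBBRBBRRRRR: Left { 0 1 2 3 4 9/2 19/4 }, Right { 609/128 305/64 153/32 77/16 39/8 5 } → simplest 1217/256
BBBBBRBBRRRRRR: Left { 0 1 2 3 4 9/2 19/4 }, Right { 1217/256 609/128 305/64 153/32 77/16 39/8 5 } → simplest 2433/512
BBBBBRBBRRRRRRR: Left { 0 1 2 3 4 9/2 19/4 }, Right { 2433/512 1217/256 609/128 305/64 153/32 77/16 39/8 5 } → simplest 4865/1024

4865/1024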